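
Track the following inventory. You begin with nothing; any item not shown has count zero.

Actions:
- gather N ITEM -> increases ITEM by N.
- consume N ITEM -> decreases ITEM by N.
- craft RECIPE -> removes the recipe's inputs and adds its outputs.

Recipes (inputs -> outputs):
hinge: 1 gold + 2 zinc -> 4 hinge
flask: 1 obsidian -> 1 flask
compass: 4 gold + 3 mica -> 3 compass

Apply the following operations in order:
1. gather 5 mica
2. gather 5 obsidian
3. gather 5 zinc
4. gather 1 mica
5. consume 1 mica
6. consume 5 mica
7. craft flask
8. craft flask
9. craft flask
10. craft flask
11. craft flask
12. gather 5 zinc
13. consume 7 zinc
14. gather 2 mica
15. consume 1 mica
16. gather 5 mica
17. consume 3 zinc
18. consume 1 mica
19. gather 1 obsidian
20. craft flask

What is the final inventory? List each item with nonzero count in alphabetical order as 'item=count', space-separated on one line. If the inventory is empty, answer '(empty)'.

After 1 (gather 5 mica): mica=5
After 2 (gather 5 obsidian): mica=5 obsidian=5
After 3 (gather 5 zinc): mica=5 obsidian=5 zinc=5
After 4 (gather 1 mica): mica=6 obsidian=5 zinc=5
After 5 (consume 1 mica): mica=5 obsidian=5 zinc=5
After 6 (consume 5 mica): obsidian=5 zinc=5
After 7 (craft flask): flask=1 obsidian=4 zinc=5
After 8 (craft flask): flask=2 obsidian=3 zinc=5
After 9 (craft flask): flask=3 obsidian=2 zinc=5
After 10 (craft flask): flask=4 obsidian=1 zinc=5
After 11 (craft flask): flask=5 zinc=5
After 12 (gather 5 zinc): flask=5 zinc=10
After 13 (consume 7 zinc): flask=5 zinc=3
After 14 (gather 2 mica): flask=5 mica=2 zinc=3
After 15 (consume 1 mica): flask=5 mica=1 zinc=3
After 16 (gather 5 mica): flask=5 mica=6 zinc=3
After 17 (consume 3 zinc): flask=5 mica=6
After 18 (consume 1 mica): flask=5 mica=5
After 19 (gather 1 obsidian): flask=5 mica=5 obsidian=1
After 20 (craft flask): flask=6 mica=5

Answer: flask=6 mica=5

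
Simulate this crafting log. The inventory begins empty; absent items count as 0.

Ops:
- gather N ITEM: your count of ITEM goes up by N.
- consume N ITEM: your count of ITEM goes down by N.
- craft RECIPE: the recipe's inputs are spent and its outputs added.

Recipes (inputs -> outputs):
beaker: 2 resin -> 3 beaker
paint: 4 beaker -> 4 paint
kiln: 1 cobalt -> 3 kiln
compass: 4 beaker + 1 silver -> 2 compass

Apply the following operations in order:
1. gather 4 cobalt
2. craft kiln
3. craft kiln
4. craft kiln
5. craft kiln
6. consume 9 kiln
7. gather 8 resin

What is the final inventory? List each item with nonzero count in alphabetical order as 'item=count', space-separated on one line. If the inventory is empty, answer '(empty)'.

Answer: kiln=3 resin=8

Derivation:
After 1 (gather 4 cobalt): cobalt=4
After 2 (craft kiln): cobalt=3 kiln=3
After 3 (craft kiln): cobalt=2 kiln=6
After 4 (craft kiln): cobalt=1 kiln=9
After 5 (craft kiln): kiln=12
After 6 (consume 9 kiln): kiln=3
After 7 (gather 8 resin): kiln=3 resin=8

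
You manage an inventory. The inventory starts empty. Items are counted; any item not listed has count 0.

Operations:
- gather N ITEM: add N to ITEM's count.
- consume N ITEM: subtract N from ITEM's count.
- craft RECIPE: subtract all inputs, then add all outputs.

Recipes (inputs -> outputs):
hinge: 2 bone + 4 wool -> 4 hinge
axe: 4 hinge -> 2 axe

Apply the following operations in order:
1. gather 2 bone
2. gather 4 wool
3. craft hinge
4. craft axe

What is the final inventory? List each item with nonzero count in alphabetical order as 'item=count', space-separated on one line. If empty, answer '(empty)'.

After 1 (gather 2 bone): bone=2
After 2 (gather 4 wool): bone=2 wool=4
After 3 (craft hinge): hinge=4
After 4 (craft axe): axe=2

Answer: axe=2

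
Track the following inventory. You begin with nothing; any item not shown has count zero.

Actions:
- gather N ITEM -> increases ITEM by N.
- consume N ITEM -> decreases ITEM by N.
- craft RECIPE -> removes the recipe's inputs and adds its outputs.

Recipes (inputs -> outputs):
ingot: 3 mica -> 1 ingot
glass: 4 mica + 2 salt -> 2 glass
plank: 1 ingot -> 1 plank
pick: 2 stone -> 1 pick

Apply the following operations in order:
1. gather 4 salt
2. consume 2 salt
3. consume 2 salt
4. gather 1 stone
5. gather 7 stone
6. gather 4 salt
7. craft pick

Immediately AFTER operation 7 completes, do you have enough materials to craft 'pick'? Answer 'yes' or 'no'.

After 1 (gather 4 salt): salt=4
After 2 (consume 2 salt): salt=2
After 3 (consume 2 salt): (empty)
After 4 (gather 1 stone): stone=1
After 5 (gather 7 stone): stone=8
After 6 (gather 4 salt): salt=4 stone=8
After 7 (craft pick): pick=1 salt=4 stone=6

Answer: yes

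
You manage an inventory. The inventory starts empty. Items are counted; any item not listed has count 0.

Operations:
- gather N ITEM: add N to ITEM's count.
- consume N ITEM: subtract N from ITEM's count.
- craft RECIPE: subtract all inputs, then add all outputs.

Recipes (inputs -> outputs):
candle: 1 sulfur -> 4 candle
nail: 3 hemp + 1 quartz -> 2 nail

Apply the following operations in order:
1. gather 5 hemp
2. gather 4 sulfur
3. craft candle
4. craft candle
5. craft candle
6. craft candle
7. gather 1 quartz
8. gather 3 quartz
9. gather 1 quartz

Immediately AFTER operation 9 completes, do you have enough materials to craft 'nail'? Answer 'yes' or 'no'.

Answer: yes

Derivation:
After 1 (gather 5 hemp): hemp=5
After 2 (gather 4 sulfur): hemp=5 sulfur=4
After 3 (craft candle): candle=4 hemp=5 sulfur=3
After 4 (craft candle): candle=8 hemp=5 sulfur=2
After 5 (craft candle): candle=12 hemp=5 sulfur=1
After 6 (craft candle): candle=16 hemp=5
After 7 (gather 1 quartz): candle=16 hemp=5 quartz=1
After 8 (gather 3 quartz): candle=16 hemp=5 quartz=4
After 9 (gather 1 quartz): candle=16 hemp=5 quartz=5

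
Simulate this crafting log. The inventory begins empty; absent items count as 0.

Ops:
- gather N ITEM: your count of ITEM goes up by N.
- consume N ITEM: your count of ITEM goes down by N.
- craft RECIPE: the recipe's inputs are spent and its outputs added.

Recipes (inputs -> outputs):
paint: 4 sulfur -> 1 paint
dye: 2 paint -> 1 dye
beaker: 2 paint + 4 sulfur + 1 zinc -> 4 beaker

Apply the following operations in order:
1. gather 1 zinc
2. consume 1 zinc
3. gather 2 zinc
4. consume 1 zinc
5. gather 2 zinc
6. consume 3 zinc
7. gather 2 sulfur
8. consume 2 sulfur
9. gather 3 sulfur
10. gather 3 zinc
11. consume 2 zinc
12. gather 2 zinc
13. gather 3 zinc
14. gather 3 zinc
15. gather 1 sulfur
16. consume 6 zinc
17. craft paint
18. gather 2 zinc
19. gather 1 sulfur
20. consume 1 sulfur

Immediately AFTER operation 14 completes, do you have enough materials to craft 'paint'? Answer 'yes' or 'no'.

After 1 (gather 1 zinc): zinc=1
After 2 (consume 1 zinc): (empty)
After 3 (gather 2 zinc): zinc=2
After 4 (consume 1 zinc): zinc=1
After 5 (gather 2 zinc): zinc=3
After 6 (consume 3 zinc): (empty)
After 7 (gather 2 sulfur): sulfur=2
After 8 (consume 2 sulfur): (empty)
After 9 (gather 3 sulfur): sulfur=3
After 10 (gather 3 zinc): sulfur=3 zinc=3
After 11 (consume 2 zinc): sulfur=3 zinc=1
After 12 (gather 2 zinc): sulfur=3 zinc=3
After 13 (gather 3 zinc): sulfur=3 zinc=6
After 14 (gather 3 zinc): sulfur=3 zinc=9

Answer: no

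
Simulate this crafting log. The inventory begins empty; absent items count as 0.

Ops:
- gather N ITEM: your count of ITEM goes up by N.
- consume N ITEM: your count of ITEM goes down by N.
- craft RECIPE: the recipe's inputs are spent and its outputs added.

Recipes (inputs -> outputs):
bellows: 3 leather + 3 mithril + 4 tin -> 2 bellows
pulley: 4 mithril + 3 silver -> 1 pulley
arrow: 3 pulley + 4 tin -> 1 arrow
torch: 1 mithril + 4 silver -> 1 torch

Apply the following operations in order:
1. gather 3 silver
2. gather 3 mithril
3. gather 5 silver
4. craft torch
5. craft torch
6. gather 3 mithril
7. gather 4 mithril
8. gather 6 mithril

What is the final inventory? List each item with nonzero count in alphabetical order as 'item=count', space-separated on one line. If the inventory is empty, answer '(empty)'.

Answer: mithril=14 torch=2

Derivation:
After 1 (gather 3 silver): silver=3
After 2 (gather 3 mithril): mithril=3 silver=3
After 3 (gather 5 silver): mithril=3 silver=8
After 4 (craft torch): mithril=2 silver=4 torch=1
After 5 (craft torch): mithril=1 torch=2
After 6 (gather 3 mithril): mithril=4 torch=2
After 7 (gather 4 mithril): mithril=8 torch=2
After 8 (gather 6 mithril): mithril=14 torch=2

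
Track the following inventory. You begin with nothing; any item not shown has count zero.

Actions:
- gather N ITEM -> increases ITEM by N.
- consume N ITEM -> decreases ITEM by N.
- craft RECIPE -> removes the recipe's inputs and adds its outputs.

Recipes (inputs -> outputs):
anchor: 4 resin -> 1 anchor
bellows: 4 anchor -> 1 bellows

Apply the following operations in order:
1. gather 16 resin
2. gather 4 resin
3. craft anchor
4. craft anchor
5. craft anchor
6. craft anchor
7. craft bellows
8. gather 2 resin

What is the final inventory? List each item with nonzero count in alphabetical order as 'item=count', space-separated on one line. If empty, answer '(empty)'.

After 1 (gather 16 resin): resin=16
After 2 (gather 4 resin): resin=20
After 3 (craft anchor): anchor=1 resin=16
After 4 (craft anchor): anchor=2 resin=12
After 5 (craft anchor): anchor=3 resin=8
After 6 (craft anchor): anchor=4 resin=4
After 7 (craft bellows): bellows=1 resin=4
After 8 (gather 2 resin): bellows=1 resin=6

Answer: bellows=1 resin=6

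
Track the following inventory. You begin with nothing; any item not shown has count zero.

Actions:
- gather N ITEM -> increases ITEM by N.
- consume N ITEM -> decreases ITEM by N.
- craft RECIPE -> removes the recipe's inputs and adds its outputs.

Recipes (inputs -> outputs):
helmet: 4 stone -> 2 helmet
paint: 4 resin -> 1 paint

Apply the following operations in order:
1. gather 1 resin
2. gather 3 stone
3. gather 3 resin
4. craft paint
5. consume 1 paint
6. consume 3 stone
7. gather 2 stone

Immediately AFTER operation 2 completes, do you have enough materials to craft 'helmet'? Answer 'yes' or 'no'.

After 1 (gather 1 resin): resin=1
After 2 (gather 3 stone): resin=1 stone=3

Answer: no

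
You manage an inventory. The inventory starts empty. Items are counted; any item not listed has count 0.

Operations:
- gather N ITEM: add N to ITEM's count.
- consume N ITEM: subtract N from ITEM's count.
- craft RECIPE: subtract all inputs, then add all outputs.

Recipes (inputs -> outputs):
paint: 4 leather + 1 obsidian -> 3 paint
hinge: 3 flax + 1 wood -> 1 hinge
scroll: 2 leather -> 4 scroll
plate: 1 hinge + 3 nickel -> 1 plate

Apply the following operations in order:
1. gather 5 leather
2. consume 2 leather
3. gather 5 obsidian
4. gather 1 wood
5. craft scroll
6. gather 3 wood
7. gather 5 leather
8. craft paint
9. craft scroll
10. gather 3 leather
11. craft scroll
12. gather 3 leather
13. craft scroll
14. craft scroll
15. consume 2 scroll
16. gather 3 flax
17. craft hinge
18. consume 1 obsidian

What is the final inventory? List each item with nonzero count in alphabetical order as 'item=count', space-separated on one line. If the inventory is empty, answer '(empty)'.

After 1 (gather 5 leather): leather=5
After 2 (consume 2 leather): leather=3
After 3 (gather 5 obsidian): leather=3 obsidian=5
After 4 (gather 1 wood): leather=3 obsidian=5 wood=1
After 5 (craft scroll): leather=1 obsidian=5 scroll=4 wood=1
After 6 (gather 3 wood): leather=1 obsidian=5 scroll=4 wood=4
After 7 (gather 5 leather): leather=6 obsidian=5 scroll=4 wood=4
After 8 (craft paint): leather=2 obsidian=4 paint=3 scroll=4 wood=4
After 9 (craft scroll): obsidian=4 paint=3 scroll=8 wood=4
After 10 (gather 3 leather): leather=3 obsidian=4 paint=3 scroll=8 wood=4
After 11 (craft scroll): leather=1 obsidian=4 paint=3 scroll=12 wood=4
After 12 (gather 3 leather): leather=4 obsidian=4 paint=3 scroll=12 wood=4
After 13 (craft scroll): leather=2 obsidian=4 paint=3 scroll=16 wood=4
After 14 (craft scroll): obsidian=4 paint=3 scroll=20 wood=4
After 15 (consume 2 scroll): obsidian=4 paint=3 scroll=18 wood=4
After 16 (gather 3 flax): flax=3 obsidian=4 paint=3 scroll=18 wood=4
After 17 (craft hinge): hinge=1 obsidian=4 paint=3 scroll=18 wood=3
After 18 (consume 1 obsidian): hinge=1 obsidian=3 paint=3 scroll=18 wood=3

Answer: hinge=1 obsidian=3 paint=3 scroll=18 wood=3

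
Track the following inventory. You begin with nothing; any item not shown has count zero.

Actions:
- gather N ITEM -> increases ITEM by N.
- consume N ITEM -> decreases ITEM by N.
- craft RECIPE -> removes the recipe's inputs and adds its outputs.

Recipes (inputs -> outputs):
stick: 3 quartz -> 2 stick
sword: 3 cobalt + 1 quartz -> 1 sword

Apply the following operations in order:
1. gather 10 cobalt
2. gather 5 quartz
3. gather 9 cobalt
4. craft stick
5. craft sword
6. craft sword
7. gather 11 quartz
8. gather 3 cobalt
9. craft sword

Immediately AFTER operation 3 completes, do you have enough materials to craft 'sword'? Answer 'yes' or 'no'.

After 1 (gather 10 cobalt): cobalt=10
After 2 (gather 5 quartz): cobalt=10 quartz=5
After 3 (gather 9 cobalt): cobalt=19 quartz=5

Answer: yes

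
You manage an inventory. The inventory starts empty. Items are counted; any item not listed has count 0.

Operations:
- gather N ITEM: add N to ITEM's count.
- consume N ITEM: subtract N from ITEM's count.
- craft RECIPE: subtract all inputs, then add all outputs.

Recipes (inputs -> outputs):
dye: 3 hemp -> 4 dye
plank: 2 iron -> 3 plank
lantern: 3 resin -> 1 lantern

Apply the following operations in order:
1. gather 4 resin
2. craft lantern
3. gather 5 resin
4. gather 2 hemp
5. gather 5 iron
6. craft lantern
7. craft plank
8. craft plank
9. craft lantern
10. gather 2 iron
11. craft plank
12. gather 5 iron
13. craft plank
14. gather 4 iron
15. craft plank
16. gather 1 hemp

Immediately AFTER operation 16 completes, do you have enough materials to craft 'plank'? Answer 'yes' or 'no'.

Answer: yes

Derivation:
After 1 (gather 4 resin): resin=4
After 2 (craft lantern): lantern=1 resin=1
After 3 (gather 5 resin): lantern=1 resin=6
After 4 (gather 2 hemp): hemp=2 lantern=1 resin=6
After 5 (gather 5 iron): hemp=2 iron=5 lantern=1 resin=6
After 6 (craft lantern): hemp=2 iron=5 lantern=2 resin=3
After 7 (craft plank): hemp=2 iron=3 lantern=2 plank=3 resin=3
After 8 (craft plank): hemp=2 iron=1 lantern=2 plank=6 resin=3
After 9 (craft lantern): hemp=2 iron=1 lantern=3 plank=6
After 10 (gather 2 iron): hemp=2 iron=3 lantern=3 plank=6
After 11 (craft plank): hemp=2 iron=1 lantern=3 plank=9
After 12 (gather 5 iron): hemp=2 iron=6 lantern=3 plank=9
After 13 (craft plank): hemp=2 iron=4 lantern=3 plank=12
After 14 (gather 4 iron): hemp=2 iron=8 lantern=3 plank=12
After 15 (craft plank): hemp=2 iron=6 lantern=3 plank=15
After 16 (gather 1 hemp): hemp=3 iron=6 lantern=3 plank=15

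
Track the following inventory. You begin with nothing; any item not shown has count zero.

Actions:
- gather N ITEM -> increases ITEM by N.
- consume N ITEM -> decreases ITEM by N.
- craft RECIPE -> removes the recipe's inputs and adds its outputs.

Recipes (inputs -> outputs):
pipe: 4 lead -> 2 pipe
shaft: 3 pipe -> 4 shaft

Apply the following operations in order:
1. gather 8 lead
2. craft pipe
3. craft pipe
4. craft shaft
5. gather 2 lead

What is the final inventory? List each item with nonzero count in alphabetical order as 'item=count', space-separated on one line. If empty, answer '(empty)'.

After 1 (gather 8 lead): lead=8
After 2 (craft pipe): lead=4 pipe=2
After 3 (craft pipe): pipe=4
After 4 (craft shaft): pipe=1 shaft=4
After 5 (gather 2 lead): lead=2 pipe=1 shaft=4

Answer: lead=2 pipe=1 shaft=4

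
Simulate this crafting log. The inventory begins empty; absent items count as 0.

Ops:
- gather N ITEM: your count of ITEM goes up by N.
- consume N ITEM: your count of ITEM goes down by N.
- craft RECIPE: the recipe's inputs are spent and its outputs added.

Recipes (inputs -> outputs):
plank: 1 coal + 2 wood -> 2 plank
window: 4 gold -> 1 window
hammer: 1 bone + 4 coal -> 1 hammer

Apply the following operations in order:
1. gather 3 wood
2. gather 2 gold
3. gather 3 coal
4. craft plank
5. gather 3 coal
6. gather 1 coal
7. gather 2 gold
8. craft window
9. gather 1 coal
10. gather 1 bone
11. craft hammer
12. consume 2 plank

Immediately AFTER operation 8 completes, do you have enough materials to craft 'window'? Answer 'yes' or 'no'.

After 1 (gather 3 wood): wood=3
After 2 (gather 2 gold): gold=2 wood=3
After 3 (gather 3 coal): coal=3 gold=2 wood=3
After 4 (craft plank): coal=2 gold=2 plank=2 wood=1
After 5 (gather 3 coal): coal=5 gold=2 plank=2 wood=1
After 6 (gather 1 coal): coal=6 gold=2 plank=2 wood=1
After 7 (gather 2 gold): coal=6 gold=4 plank=2 wood=1
After 8 (craft window): coal=6 plank=2 window=1 wood=1

Answer: no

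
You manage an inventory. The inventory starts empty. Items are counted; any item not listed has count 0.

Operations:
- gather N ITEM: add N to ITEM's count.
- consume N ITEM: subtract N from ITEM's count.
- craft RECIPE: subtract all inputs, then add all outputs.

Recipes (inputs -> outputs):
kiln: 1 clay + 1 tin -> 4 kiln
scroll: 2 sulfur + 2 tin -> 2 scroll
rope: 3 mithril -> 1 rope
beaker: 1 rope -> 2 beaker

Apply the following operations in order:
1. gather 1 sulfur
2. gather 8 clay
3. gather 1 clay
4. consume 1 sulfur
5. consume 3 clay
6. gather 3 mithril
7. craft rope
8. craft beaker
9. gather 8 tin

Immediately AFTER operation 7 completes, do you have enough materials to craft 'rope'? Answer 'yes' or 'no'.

After 1 (gather 1 sulfur): sulfur=1
After 2 (gather 8 clay): clay=8 sulfur=1
After 3 (gather 1 clay): clay=9 sulfur=1
After 4 (consume 1 sulfur): clay=9
After 5 (consume 3 clay): clay=6
After 6 (gather 3 mithril): clay=6 mithril=3
After 7 (craft rope): clay=6 rope=1

Answer: no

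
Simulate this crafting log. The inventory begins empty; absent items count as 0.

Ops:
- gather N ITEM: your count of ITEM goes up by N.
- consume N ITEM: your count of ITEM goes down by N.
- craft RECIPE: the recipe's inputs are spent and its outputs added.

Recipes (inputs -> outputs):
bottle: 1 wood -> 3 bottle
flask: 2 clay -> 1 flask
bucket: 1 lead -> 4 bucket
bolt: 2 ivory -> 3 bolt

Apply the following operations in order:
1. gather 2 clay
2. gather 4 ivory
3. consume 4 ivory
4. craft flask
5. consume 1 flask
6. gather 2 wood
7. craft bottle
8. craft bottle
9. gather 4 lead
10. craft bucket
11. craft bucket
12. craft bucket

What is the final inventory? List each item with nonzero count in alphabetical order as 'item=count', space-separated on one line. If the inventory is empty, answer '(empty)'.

Answer: bottle=6 bucket=12 lead=1

Derivation:
After 1 (gather 2 clay): clay=2
After 2 (gather 4 ivory): clay=2 ivory=4
After 3 (consume 4 ivory): clay=2
After 4 (craft flask): flask=1
After 5 (consume 1 flask): (empty)
After 6 (gather 2 wood): wood=2
After 7 (craft bottle): bottle=3 wood=1
After 8 (craft bottle): bottle=6
After 9 (gather 4 lead): bottle=6 lead=4
After 10 (craft bucket): bottle=6 bucket=4 lead=3
After 11 (craft bucket): bottle=6 bucket=8 lead=2
After 12 (craft bucket): bottle=6 bucket=12 lead=1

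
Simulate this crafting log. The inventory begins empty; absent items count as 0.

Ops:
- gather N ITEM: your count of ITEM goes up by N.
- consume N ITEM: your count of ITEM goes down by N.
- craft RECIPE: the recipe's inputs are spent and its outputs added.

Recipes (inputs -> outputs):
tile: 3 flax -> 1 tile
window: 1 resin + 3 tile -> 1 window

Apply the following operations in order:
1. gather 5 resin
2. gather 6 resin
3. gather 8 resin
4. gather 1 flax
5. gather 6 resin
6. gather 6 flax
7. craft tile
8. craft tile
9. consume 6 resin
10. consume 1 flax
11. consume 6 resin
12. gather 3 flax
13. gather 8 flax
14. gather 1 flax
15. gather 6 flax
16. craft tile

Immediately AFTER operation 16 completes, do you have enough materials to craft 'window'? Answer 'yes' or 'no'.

Answer: yes

Derivation:
After 1 (gather 5 resin): resin=5
After 2 (gather 6 resin): resin=11
After 3 (gather 8 resin): resin=19
After 4 (gather 1 flax): flax=1 resin=19
After 5 (gather 6 resin): flax=1 resin=25
After 6 (gather 6 flax): flax=7 resin=25
After 7 (craft tile): flax=4 resin=25 tile=1
After 8 (craft tile): flax=1 resin=25 tile=2
After 9 (consume 6 resin): flax=1 resin=19 tile=2
After 10 (consume 1 flax): resin=19 tile=2
After 11 (consume 6 resin): resin=13 tile=2
After 12 (gather 3 flax): flax=3 resin=13 tile=2
After 13 (gather 8 flax): flax=11 resin=13 tile=2
After 14 (gather 1 flax): flax=12 resin=13 tile=2
After 15 (gather 6 flax): flax=18 resin=13 tile=2
After 16 (craft tile): flax=15 resin=13 tile=3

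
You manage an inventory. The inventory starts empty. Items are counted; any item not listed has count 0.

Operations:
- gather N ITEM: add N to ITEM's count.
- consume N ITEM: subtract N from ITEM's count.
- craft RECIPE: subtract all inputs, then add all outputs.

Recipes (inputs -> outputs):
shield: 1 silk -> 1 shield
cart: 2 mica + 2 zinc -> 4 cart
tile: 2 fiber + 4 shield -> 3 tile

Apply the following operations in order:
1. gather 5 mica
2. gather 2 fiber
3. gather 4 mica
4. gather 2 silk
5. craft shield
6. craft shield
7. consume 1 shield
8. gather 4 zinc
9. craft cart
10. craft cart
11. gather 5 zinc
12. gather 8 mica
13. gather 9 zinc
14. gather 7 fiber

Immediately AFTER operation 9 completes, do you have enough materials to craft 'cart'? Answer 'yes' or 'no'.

After 1 (gather 5 mica): mica=5
After 2 (gather 2 fiber): fiber=2 mica=5
After 3 (gather 4 mica): fiber=2 mica=9
After 4 (gather 2 silk): fiber=2 mica=9 silk=2
After 5 (craft shield): fiber=2 mica=9 shield=1 silk=1
After 6 (craft shield): fiber=2 mica=9 shield=2
After 7 (consume 1 shield): fiber=2 mica=9 shield=1
After 8 (gather 4 zinc): fiber=2 mica=9 shield=1 zinc=4
After 9 (craft cart): cart=4 fiber=2 mica=7 shield=1 zinc=2

Answer: yes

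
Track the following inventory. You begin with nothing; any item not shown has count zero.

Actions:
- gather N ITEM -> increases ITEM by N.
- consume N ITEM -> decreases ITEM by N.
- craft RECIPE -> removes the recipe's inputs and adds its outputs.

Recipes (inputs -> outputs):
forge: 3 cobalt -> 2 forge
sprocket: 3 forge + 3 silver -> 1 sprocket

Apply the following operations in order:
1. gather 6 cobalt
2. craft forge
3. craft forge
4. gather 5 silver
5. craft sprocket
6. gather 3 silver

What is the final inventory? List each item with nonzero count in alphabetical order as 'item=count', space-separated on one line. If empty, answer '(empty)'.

After 1 (gather 6 cobalt): cobalt=6
After 2 (craft forge): cobalt=3 forge=2
After 3 (craft forge): forge=4
After 4 (gather 5 silver): forge=4 silver=5
After 5 (craft sprocket): forge=1 silver=2 sprocket=1
After 6 (gather 3 silver): forge=1 silver=5 sprocket=1

Answer: forge=1 silver=5 sprocket=1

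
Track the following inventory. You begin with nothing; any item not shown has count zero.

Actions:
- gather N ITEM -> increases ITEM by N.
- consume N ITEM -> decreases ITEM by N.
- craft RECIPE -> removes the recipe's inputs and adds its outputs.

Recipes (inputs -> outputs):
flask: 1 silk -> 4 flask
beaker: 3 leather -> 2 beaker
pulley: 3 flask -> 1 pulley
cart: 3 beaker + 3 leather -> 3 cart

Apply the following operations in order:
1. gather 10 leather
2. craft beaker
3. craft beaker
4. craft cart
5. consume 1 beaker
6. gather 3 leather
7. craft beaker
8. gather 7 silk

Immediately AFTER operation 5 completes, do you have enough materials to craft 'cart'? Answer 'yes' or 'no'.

After 1 (gather 10 leather): leather=10
After 2 (craft beaker): beaker=2 leather=7
After 3 (craft beaker): beaker=4 leather=4
After 4 (craft cart): beaker=1 cart=3 leather=1
After 5 (consume 1 beaker): cart=3 leather=1

Answer: no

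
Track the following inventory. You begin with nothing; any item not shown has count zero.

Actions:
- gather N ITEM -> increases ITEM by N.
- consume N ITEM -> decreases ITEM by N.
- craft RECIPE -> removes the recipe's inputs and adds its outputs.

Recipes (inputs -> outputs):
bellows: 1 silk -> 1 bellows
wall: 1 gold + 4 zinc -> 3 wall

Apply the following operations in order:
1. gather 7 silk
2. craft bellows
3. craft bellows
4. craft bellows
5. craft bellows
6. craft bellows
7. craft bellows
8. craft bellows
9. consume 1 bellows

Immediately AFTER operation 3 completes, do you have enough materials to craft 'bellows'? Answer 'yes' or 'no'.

Answer: yes

Derivation:
After 1 (gather 7 silk): silk=7
After 2 (craft bellows): bellows=1 silk=6
After 3 (craft bellows): bellows=2 silk=5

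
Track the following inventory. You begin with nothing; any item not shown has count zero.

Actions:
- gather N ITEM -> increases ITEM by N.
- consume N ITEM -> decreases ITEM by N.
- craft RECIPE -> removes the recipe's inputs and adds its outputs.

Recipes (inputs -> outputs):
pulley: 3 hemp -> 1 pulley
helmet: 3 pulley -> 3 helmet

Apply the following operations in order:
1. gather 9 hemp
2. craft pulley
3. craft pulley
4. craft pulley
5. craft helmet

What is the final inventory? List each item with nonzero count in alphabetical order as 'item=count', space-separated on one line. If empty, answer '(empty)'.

After 1 (gather 9 hemp): hemp=9
After 2 (craft pulley): hemp=6 pulley=1
After 3 (craft pulley): hemp=3 pulley=2
After 4 (craft pulley): pulley=3
After 5 (craft helmet): helmet=3

Answer: helmet=3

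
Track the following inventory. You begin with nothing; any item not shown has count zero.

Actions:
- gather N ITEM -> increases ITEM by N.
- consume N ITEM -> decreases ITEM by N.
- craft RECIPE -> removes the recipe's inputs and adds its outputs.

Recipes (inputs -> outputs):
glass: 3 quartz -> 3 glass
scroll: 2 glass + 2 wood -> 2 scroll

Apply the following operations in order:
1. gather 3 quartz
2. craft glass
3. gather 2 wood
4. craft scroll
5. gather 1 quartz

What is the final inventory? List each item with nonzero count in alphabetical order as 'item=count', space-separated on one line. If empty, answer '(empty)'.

After 1 (gather 3 quartz): quartz=3
After 2 (craft glass): glass=3
After 3 (gather 2 wood): glass=3 wood=2
After 4 (craft scroll): glass=1 scroll=2
After 5 (gather 1 quartz): glass=1 quartz=1 scroll=2

Answer: glass=1 quartz=1 scroll=2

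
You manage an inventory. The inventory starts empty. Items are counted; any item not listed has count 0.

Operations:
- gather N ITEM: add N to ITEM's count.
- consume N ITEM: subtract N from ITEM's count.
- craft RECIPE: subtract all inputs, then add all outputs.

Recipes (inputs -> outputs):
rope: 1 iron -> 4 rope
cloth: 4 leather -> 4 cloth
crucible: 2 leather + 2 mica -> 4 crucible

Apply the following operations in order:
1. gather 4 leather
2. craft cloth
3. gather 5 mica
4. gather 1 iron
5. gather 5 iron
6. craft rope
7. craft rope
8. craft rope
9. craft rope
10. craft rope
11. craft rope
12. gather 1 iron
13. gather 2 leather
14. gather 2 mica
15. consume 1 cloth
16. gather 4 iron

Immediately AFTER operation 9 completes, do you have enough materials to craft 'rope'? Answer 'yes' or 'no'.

Answer: yes

Derivation:
After 1 (gather 4 leather): leather=4
After 2 (craft cloth): cloth=4
After 3 (gather 5 mica): cloth=4 mica=5
After 4 (gather 1 iron): cloth=4 iron=1 mica=5
After 5 (gather 5 iron): cloth=4 iron=6 mica=5
After 6 (craft rope): cloth=4 iron=5 mica=5 rope=4
After 7 (craft rope): cloth=4 iron=4 mica=5 rope=8
After 8 (craft rope): cloth=4 iron=3 mica=5 rope=12
After 9 (craft rope): cloth=4 iron=2 mica=5 rope=16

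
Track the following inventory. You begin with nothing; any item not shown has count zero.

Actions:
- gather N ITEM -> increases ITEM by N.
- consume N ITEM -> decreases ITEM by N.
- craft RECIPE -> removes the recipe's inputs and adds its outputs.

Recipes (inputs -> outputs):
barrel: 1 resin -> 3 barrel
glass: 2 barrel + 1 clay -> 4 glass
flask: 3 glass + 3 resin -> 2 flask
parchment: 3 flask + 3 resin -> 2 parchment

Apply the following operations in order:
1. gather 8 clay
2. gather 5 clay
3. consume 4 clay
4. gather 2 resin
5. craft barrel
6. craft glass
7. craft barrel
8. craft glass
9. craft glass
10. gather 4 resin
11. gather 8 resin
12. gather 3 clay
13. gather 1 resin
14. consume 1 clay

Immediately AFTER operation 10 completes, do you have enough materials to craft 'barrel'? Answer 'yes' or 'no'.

Answer: yes

Derivation:
After 1 (gather 8 clay): clay=8
After 2 (gather 5 clay): clay=13
After 3 (consume 4 clay): clay=9
After 4 (gather 2 resin): clay=9 resin=2
After 5 (craft barrel): barrel=3 clay=9 resin=1
After 6 (craft glass): barrel=1 clay=8 glass=4 resin=1
After 7 (craft barrel): barrel=4 clay=8 glass=4
After 8 (craft glass): barrel=2 clay=7 glass=8
After 9 (craft glass): clay=6 glass=12
After 10 (gather 4 resin): clay=6 glass=12 resin=4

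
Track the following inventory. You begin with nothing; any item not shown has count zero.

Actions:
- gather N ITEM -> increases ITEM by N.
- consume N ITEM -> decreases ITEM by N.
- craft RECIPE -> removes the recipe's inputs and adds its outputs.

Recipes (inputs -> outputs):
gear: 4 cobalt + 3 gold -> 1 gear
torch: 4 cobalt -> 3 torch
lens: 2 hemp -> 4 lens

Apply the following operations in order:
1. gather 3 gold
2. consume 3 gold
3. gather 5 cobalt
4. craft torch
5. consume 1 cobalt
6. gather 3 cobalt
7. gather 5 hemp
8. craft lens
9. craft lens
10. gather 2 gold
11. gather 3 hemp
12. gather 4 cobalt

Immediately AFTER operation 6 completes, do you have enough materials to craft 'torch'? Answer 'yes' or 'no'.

Answer: no

Derivation:
After 1 (gather 3 gold): gold=3
After 2 (consume 3 gold): (empty)
After 3 (gather 5 cobalt): cobalt=5
After 4 (craft torch): cobalt=1 torch=3
After 5 (consume 1 cobalt): torch=3
After 6 (gather 3 cobalt): cobalt=3 torch=3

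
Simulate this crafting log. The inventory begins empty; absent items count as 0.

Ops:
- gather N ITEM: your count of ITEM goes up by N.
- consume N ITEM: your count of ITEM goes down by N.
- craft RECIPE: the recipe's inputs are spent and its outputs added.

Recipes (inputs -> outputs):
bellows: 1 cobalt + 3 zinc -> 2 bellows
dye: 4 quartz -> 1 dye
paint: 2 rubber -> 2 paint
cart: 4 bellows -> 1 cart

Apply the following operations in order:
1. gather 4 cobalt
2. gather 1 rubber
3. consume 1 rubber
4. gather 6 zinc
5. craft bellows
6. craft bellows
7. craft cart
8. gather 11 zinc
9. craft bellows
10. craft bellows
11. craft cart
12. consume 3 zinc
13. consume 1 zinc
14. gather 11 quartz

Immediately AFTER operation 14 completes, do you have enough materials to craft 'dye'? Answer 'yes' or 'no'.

After 1 (gather 4 cobalt): cobalt=4
After 2 (gather 1 rubber): cobalt=4 rubber=1
After 3 (consume 1 rubber): cobalt=4
After 4 (gather 6 zinc): cobalt=4 zinc=6
After 5 (craft bellows): bellows=2 cobalt=3 zinc=3
After 6 (craft bellows): bellows=4 cobalt=2
After 7 (craft cart): cart=1 cobalt=2
After 8 (gather 11 zinc): cart=1 cobalt=2 zinc=11
After 9 (craft bellows): bellows=2 cart=1 cobalt=1 zinc=8
After 10 (craft bellows): bellows=4 cart=1 zinc=5
After 11 (craft cart): cart=2 zinc=5
After 12 (consume 3 zinc): cart=2 zinc=2
After 13 (consume 1 zinc): cart=2 zinc=1
After 14 (gather 11 quartz): cart=2 quartz=11 zinc=1

Answer: yes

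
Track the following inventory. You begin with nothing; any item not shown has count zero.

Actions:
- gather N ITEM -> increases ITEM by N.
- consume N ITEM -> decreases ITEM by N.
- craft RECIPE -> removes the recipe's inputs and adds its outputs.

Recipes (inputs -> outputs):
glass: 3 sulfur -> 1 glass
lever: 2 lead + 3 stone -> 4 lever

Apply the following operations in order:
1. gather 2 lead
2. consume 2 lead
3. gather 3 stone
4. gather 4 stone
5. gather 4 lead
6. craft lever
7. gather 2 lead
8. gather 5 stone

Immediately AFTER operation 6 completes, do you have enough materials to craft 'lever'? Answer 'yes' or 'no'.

After 1 (gather 2 lead): lead=2
After 2 (consume 2 lead): (empty)
After 3 (gather 3 stone): stone=3
After 4 (gather 4 stone): stone=7
After 5 (gather 4 lead): lead=4 stone=7
After 6 (craft lever): lead=2 lever=4 stone=4

Answer: yes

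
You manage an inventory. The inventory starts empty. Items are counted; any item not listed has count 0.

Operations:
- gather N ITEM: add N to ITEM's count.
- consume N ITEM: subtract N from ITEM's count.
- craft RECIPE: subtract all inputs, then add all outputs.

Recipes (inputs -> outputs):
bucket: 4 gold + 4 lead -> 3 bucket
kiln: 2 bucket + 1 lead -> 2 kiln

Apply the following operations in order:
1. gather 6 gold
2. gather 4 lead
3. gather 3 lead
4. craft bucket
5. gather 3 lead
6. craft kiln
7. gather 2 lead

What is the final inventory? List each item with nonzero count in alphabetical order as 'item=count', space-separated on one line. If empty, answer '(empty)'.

Answer: bucket=1 gold=2 kiln=2 lead=7

Derivation:
After 1 (gather 6 gold): gold=6
After 2 (gather 4 lead): gold=6 lead=4
After 3 (gather 3 lead): gold=6 lead=7
After 4 (craft bucket): bucket=3 gold=2 lead=3
After 5 (gather 3 lead): bucket=3 gold=2 lead=6
After 6 (craft kiln): bucket=1 gold=2 kiln=2 lead=5
After 7 (gather 2 lead): bucket=1 gold=2 kiln=2 lead=7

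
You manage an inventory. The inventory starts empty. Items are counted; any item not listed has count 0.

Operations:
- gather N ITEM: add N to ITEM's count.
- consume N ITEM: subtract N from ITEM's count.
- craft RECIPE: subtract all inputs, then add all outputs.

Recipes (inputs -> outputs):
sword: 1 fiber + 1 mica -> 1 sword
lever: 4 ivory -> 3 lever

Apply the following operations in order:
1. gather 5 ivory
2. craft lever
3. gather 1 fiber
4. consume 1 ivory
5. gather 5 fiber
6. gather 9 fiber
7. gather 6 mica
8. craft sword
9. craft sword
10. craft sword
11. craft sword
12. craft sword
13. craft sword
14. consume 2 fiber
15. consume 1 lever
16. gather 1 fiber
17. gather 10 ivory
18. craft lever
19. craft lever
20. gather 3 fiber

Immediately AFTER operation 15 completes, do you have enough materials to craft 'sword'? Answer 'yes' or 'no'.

Answer: no

Derivation:
After 1 (gather 5 ivory): ivory=5
After 2 (craft lever): ivory=1 lever=3
After 3 (gather 1 fiber): fiber=1 ivory=1 lever=3
After 4 (consume 1 ivory): fiber=1 lever=3
After 5 (gather 5 fiber): fiber=6 lever=3
After 6 (gather 9 fiber): fiber=15 lever=3
After 7 (gather 6 mica): fiber=15 lever=3 mica=6
After 8 (craft sword): fiber=14 lever=3 mica=5 sword=1
After 9 (craft sword): fiber=13 lever=3 mica=4 sword=2
After 10 (craft sword): fiber=12 lever=3 mica=3 sword=3
After 11 (craft sword): fiber=11 lever=3 mica=2 sword=4
After 12 (craft sword): fiber=10 lever=3 mica=1 sword=5
After 13 (craft sword): fiber=9 lever=3 sword=6
After 14 (consume 2 fiber): fiber=7 lever=3 sword=6
After 15 (consume 1 lever): fiber=7 lever=2 sword=6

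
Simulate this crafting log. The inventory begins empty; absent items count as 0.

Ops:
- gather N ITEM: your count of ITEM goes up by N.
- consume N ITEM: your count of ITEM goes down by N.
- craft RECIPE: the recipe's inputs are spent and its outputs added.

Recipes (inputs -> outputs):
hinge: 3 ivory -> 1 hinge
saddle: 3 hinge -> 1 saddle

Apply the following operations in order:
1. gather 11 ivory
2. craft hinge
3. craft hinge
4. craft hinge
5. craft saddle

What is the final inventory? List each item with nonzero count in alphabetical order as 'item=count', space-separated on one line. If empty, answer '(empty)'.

After 1 (gather 11 ivory): ivory=11
After 2 (craft hinge): hinge=1 ivory=8
After 3 (craft hinge): hinge=2 ivory=5
After 4 (craft hinge): hinge=3 ivory=2
After 5 (craft saddle): ivory=2 saddle=1

Answer: ivory=2 saddle=1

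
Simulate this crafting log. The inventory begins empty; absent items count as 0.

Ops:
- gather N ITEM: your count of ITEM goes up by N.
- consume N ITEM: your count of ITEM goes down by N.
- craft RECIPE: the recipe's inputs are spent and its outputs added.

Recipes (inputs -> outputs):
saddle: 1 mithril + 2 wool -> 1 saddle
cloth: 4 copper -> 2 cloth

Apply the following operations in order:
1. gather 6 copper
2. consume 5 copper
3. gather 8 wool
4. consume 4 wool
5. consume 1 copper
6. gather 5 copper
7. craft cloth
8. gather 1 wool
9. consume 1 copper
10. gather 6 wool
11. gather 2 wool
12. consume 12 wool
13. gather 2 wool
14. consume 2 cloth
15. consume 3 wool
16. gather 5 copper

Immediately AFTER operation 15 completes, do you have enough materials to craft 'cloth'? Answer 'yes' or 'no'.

Answer: no

Derivation:
After 1 (gather 6 copper): copper=6
After 2 (consume 5 copper): copper=1
After 3 (gather 8 wool): copper=1 wool=8
After 4 (consume 4 wool): copper=1 wool=4
After 5 (consume 1 copper): wool=4
After 6 (gather 5 copper): copper=5 wool=4
After 7 (craft cloth): cloth=2 copper=1 wool=4
After 8 (gather 1 wool): cloth=2 copper=1 wool=5
After 9 (consume 1 copper): cloth=2 wool=5
After 10 (gather 6 wool): cloth=2 wool=11
After 11 (gather 2 wool): cloth=2 wool=13
After 12 (consume 12 wool): cloth=2 wool=1
After 13 (gather 2 wool): cloth=2 wool=3
After 14 (consume 2 cloth): wool=3
After 15 (consume 3 wool): (empty)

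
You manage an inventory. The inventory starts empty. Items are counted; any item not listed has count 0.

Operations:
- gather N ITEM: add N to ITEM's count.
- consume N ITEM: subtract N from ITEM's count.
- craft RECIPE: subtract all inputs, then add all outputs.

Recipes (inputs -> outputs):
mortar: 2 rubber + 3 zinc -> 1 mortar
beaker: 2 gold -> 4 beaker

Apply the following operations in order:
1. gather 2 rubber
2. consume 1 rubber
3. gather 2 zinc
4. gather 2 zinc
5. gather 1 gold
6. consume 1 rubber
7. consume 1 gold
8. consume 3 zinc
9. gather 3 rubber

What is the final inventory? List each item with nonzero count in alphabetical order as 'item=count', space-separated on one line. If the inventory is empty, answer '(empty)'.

Answer: rubber=3 zinc=1

Derivation:
After 1 (gather 2 rubber): rubber=2
After 2 (consume 1 rubber): rubber=1
After 3 (gather 2 zinc): rubber=1 zinc=2
After 4 (gather 2 zinc): rubber=1 zinc=4
After 5 (gather 1 gold): gold=1 rubber=1 zinc=4
After 6 (consume 1 rubber): gold=1 zinc=4
After 7 (consume 1 gold): zinc=4
After 8 (consume 3 zinc): zinc=1
After 9 (gather 3 rubber): rubber=3 zinc=1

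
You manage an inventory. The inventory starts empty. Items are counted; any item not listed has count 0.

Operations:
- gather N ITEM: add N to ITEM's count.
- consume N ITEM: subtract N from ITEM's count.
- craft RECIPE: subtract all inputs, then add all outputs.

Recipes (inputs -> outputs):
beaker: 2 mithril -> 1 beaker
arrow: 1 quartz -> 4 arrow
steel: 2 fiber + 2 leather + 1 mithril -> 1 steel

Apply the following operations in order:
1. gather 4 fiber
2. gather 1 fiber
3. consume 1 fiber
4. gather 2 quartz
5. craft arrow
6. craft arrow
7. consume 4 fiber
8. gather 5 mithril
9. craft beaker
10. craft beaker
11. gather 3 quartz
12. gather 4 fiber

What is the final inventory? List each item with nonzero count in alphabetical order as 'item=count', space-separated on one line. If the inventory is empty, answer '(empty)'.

After 1 (gather 4 fiber): fiber=4
After 2 (gather 1 fiber): fiber=5
After 3 (consume 1 fiber): fiber=4
After 4 (gather 2 quartz): fiber=4 quartz=2
After 5 (craft arrow): arrow=4 fiber=4 quartz=1
After 6 (craft arrow): arrow=8 fiber=4
After 7 (consume 4 fiber): arrow=8
After 8 (gather 5 mithril): arrow=8 mithril=5
After 9 (craft beaker): arrow=8 beaker=1 mithril=3
After 10 (craft beaker): arrow=8 beaker=2 mithril=1
After 11 (gather 3 quartz): arrow=8 beaker=2 mithril=1 quartz=3
After 12 (gather 4 fiber): arrow=8 beaker=2 fiber=4 mithril=1 quartz=3

Answer: arrow=8 beaker=2 fiber=4 mithril=1 quartz=3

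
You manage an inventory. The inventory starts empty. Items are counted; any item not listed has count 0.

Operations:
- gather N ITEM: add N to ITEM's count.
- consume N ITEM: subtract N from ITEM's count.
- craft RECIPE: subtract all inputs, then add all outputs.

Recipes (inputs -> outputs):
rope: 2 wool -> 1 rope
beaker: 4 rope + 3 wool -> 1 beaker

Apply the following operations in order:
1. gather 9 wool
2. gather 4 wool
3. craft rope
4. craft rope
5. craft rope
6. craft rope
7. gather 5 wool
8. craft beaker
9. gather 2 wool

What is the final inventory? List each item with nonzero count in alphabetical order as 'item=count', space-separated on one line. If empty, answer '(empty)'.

Answer: beaker=1 wool=9

Derivation:
After 1 (gather 9 wool): wool=9
After 2 (gather 4 wool): wool=13
After 3 (craft rope): rope=1 wool=11
After 4 (craft rope): rope=2 wool=9
After 5 (craft rope): rope=3 wool=7
After 6 (craft rope): rope=4 wool=5
After 7 (gather 5 wool): rope=4 wool=10
After 8 (craft beaker): beaker=1 wool=7
After 9 (gather 2 wool): beaker=1 wool=9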